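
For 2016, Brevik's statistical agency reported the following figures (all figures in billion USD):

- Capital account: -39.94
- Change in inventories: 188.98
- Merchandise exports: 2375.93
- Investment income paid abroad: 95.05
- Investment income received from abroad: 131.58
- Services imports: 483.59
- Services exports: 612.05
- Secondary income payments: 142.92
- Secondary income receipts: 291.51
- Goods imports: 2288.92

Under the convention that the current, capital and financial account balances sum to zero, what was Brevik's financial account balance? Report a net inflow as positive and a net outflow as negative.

-360.65

Goods balance = 2375.93 - 2288.92 = 87.01
Services balance = 612.05 - 483.59 = 128.46
Trade balance (goods + services) = 87.01 + 128.46 = 215.47
Net primary income = 131.58 - 95.05 = 36.53
Net secondary income = 291.51 - 142.92 = 148.59
Current account = 215.47 + 36.53 + 148.59 = 400.59
Financial account = -(400.59 + (-39.94)) = -360.65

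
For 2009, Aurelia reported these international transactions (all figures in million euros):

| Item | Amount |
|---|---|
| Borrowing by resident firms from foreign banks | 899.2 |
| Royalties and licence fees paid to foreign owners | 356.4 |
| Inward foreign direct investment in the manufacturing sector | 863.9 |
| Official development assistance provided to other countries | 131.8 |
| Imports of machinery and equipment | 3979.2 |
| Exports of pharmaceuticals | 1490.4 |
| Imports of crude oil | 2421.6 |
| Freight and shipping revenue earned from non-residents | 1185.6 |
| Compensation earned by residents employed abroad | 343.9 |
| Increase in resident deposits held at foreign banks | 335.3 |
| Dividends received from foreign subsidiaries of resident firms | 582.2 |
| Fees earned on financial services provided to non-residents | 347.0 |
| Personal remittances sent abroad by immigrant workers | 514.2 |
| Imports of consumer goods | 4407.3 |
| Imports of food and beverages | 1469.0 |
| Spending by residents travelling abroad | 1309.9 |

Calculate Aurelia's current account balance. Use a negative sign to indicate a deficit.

Goods: 1490.4 - 1469.0 - 4407.3 - 3979.2 - 2421.6 = -10786.7
Services: 347.0 - 1309.9 + 1185.6 - 356.4 = -133.7
Primary income: 582.2 + 343.9 = 926.1
Secondary income: -131.8 - 514.2 = -646.0
Current account = (-10786.7) + (-133.7) + 926.1 + (-646.0) = -10640.3
(Excluded from the current account — financial account: borrowing by resident firms from foreign banks 899.2, inward foreign direct investment in the manufacturing sector 863.9, increase in resident deposits held at foreign banks 335.3.)

-10640.3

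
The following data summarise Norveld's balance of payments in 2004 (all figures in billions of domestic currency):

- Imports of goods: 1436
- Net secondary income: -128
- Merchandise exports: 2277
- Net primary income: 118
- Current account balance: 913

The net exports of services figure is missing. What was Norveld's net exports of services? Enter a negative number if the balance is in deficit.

Current account = goods balance + services balance + net primary income + net secondary income
Sum of the known components = 831
Net exports of services = CA - (known components) = 913 - 831 = 82

82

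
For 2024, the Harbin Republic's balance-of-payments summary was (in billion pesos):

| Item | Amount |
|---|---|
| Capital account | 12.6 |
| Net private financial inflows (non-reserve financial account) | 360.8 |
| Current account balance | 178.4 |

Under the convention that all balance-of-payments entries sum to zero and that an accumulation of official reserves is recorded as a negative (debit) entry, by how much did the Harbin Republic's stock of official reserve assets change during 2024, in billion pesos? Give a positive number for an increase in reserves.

551.8

Official reserve transactions balance = -(178.4 + 12.6 + 360.8) = -551.8
An accumulation of reserves is recorded as a debit (negative entry), so the change in the stock of reserves is the negative of that balance.
Change in official reserves = -(-551.8) = 551.8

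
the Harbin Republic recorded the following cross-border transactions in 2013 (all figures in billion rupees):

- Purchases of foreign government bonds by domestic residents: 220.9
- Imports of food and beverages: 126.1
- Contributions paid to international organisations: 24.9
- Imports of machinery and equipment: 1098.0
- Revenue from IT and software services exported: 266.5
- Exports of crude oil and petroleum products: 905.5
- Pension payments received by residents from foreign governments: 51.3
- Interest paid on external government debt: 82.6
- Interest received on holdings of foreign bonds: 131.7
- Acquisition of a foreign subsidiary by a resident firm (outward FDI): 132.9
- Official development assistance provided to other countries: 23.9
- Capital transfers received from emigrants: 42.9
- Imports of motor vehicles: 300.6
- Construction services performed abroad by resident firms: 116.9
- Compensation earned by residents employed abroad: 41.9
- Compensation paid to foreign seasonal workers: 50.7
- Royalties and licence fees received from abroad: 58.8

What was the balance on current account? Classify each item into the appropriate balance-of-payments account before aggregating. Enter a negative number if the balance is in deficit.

-134.2

Goods: -1098.0 + 905.5 - 300.6 - 126.1 = -619.2
Services: 116.9 + 58.8 + 266.5 = 442.2
Primary income: 131.7 - 50.7 + 41.9 - 82.6 = 40.3
Secondary income: 51.3 - 23.9 - 24.9 = 2.5
Current account = (-619.2) + 442.2 + 40.3 + 2.5 = -134.2
(Excluded from the current account — financial account: purchases of foreign government bonds by domestic residents 220.9, acquisition of a foreign subsidiary by a resident firm (outward FDI) 132.9; capital account: capital transfers received from emigrants 42.9.)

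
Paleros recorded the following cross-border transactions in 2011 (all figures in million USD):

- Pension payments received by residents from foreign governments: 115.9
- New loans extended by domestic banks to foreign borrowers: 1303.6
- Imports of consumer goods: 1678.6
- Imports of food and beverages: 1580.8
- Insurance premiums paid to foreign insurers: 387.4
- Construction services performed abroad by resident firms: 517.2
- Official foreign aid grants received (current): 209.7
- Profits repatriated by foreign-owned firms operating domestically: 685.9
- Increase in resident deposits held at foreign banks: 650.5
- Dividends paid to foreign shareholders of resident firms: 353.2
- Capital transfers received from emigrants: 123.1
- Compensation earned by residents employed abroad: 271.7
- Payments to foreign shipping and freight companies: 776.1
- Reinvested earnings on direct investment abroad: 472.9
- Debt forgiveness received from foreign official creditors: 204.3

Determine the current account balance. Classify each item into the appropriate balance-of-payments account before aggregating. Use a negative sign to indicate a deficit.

Goods: -1580.8 - 1678.6 = -3259.4
Services: -776.1 + 517.2 - 387.4 = -646.3
Primary income: 472.9 - 685.9 - 353.2 + 271.7 = -294.5
Secondary income: 115.9 + 209.7 = 325.6
Current account = (-3259.4) + (-646.3) + (-294.5) + 325.6 = -3874.6
(Excluded from the current account — financial account: new loans extended by domestic banks to foreign borrowers 1303.6, increase in resident deposits held at foreign banks 650.5; capital account: capital transfers received from emigrants 123.1, debt forgiveness received from foreign official creditors 204.3.)

-3874.6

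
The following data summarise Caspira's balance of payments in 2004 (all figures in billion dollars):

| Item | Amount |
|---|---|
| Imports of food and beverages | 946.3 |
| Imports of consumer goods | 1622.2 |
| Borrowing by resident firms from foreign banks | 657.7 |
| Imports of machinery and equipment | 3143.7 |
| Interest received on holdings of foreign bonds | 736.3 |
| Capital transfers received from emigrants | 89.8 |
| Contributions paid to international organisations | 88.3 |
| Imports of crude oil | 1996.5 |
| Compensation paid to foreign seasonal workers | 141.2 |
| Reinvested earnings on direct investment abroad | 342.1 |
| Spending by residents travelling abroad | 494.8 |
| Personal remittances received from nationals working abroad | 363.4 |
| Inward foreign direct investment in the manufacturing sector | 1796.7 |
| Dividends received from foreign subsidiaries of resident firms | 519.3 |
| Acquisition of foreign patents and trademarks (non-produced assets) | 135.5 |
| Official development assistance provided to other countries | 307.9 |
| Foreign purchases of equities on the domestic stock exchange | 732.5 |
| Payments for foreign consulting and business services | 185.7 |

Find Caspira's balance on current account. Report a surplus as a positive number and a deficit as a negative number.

Goods: -1996.5 - 946.3 - 1622.2 - 3143.7 = -7708.7
Services: -494.8 - 185.7 = -680.5
Primary income: 736.3 - 141.2 + 519.3 + 342.1 = 1456.5
Secondary income: -88.3 + 363.4 - 307.9 = -32.8
Current account = (-7708.7) + (-680.5) + 1456.5 + (-32.8) = -6965.5
(Excluded from the current account — financial account: borrowing by resident firms from foreign banks 657.7, inward foreign direct investment in the manufacturing sector 1796.7, foreign purchases of equities on the domestic stock exchange 732.5; capital account: capital transfers received from emigrants 89.8, acquisition of foreign patents and trademarks (non-produced assets) 135.5.)

-6965.5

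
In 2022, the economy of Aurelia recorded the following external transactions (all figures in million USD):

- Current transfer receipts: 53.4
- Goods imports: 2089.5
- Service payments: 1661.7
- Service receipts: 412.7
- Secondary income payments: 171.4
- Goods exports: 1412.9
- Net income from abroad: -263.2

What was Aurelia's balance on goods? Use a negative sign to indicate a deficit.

Goods balance = 1412.9 - 2089.5 = -676.6

-676.6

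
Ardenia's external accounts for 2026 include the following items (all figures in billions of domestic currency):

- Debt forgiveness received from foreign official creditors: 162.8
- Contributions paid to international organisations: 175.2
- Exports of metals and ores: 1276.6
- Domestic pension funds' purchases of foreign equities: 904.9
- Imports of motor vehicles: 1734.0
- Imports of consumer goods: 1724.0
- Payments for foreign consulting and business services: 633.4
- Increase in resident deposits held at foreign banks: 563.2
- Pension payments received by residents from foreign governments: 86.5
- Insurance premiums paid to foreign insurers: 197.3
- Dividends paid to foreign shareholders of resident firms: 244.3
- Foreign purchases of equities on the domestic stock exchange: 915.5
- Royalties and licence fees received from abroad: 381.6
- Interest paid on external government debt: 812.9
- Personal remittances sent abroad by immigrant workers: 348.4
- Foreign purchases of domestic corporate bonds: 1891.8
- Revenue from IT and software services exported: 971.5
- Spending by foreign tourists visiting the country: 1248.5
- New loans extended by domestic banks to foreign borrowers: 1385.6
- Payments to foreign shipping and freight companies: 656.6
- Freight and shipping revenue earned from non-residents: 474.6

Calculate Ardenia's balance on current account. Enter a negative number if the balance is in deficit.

Goods: -1724.0 + 1276.6 - 1734.0 = -2181.4
Services: -656.6 - 197.3 - 633.4 + 381.6 + 971.5 + 1248.5 + 474.6 = 1588.9
Primary income: -244.3 - 812.9 = -1057.2
Secondary income: -175.2 + 86.5 - 348.4 = -437.1
Current account = (-2181.4) + 1588.9 + (-1057.2) + (-437.1) = -2086.8
(Excluded from the current account — capital account: debt forgiveness received from foreign official creditors 162.8; financial account: domestic pension funds' purchases of foreign equities 904.9, increase in resident deposits held at foreign banks 563.2, foreign purchases of equities on the domestic stock exchange 915.5, foreign purchases of domestic corporate bonds 1891.8, new loans extended by domestic banks to foreign borrowers 1385.6.)

-2086.8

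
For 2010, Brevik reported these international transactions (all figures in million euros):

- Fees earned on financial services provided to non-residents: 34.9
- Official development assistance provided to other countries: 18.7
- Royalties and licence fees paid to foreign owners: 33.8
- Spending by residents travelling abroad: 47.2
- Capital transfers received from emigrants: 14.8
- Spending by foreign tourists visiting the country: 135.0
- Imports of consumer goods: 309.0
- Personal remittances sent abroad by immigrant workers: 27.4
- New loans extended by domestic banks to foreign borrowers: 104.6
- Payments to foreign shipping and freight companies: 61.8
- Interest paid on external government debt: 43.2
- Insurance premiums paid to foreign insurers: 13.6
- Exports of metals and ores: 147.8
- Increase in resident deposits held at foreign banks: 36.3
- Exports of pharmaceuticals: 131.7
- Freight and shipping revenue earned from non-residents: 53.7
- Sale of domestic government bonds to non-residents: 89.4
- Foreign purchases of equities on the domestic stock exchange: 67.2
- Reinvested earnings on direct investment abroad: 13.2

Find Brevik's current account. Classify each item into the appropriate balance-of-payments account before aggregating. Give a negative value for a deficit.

-38.4

Goods: 147.8 + 131.7 - 309.0 = -29.5
Services: -13.6 + 34.9 - 47.2 - 61.8 + 135.0 + 53.7 - 33.8 = 67.2
Primary income: -43.2 + 13.2 = -30.0
Secondary income: -27.4 - 18.7 = -46.1
Current account = (-29.5) + 67.2 + (-30.0) + (-46.1) = -38.4
(Excluded from the current account — capital account: capital transfers received from emigrants 14.8; financial account: new loans extended by domestic banks to foreign borrowers 104.6, increase in resident deposits held at foreign banks 36.3, sale of domestic government bonds to non-residents 89.4, foreign purchases of equities on the domestic stock exchange 67.2.)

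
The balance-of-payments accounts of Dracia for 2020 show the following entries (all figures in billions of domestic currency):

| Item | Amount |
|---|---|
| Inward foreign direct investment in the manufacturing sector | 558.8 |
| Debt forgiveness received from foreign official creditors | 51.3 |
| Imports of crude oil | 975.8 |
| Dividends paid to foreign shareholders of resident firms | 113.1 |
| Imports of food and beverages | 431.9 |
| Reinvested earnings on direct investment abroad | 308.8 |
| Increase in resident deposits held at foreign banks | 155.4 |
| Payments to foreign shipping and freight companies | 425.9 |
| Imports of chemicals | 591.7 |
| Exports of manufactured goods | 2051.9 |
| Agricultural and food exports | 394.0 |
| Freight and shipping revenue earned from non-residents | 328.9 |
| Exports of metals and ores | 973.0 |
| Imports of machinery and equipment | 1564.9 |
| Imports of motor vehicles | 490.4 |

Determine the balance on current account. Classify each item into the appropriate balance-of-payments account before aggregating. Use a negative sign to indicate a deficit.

Goods: -1564.9 + 394.0 + 2051.9 - 431.9 - 591.7 - 975.8 - 490.4 + 973.0 = -635.8
Services: 328.9 - 425.9 = -97.0
Primary income: -113.1 + 308.8 = 195.7
Current account = (-635.8) + (-97.0) + 195.7 = -537.1
(Excluded from the current account — financial account: inward foreign direct investment in the manufacturing sector 558.8, increase in resident deposits held at foreign banks 155.4; capital account: debt forgiveness received from foreign official creditors 51.3.)

-537.1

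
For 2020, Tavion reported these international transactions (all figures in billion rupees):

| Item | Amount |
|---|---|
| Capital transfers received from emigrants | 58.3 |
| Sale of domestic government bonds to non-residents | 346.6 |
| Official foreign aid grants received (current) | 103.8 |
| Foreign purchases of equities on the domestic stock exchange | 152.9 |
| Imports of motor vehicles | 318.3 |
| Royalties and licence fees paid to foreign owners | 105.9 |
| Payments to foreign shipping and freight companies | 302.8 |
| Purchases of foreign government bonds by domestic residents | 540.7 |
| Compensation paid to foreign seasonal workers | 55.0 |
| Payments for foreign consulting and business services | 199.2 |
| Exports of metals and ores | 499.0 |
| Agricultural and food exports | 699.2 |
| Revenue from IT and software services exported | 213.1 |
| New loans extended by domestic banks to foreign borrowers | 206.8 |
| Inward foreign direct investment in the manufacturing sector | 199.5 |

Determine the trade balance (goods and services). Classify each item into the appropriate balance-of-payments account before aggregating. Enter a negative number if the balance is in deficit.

Goods: 499.0 + 699.2 - 318.3 = 879.9
Services: -302.8 - 105.9 + 213.1 - 199.2 = -394.8
Trade balance = 879.9 + (-394.8) = 485.1
(Excluded from the trade balance — capital account: capital transfers received from emigrants 58.3; financial account: sale of domestic government bonds to non-residents 346.6, foreign purchases of equities on the domestic stock exchange 152.9, purchases of foreign government bonds by domestic residents 540.7, new loans extended by domestic banks to foreign borrowers 206.8, inward foreign direct investment in the manufacturing sector 199.5; secondary income: official foreign aid grants received (current) 103.8; primary income: compensation paid to foreign seasonal workers 55.0.)

485.1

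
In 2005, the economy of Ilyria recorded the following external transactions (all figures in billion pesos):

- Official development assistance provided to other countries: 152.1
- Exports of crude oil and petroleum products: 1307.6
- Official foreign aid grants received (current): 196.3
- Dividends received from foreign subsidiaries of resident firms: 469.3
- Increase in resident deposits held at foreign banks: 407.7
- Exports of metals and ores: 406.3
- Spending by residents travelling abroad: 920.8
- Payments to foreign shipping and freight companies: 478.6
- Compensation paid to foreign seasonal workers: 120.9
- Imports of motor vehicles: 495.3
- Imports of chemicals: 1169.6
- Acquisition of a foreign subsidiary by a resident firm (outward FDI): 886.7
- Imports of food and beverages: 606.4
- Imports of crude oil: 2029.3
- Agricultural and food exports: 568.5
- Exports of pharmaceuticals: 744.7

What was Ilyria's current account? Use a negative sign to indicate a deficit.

-2280.3

Goods: 568.5 + 406.3 + 744.7 - 2029.3 + 1307.6 - 1169.6 - 606.4 - 495.3 = -1273.5
Services: -478.6 - 920.8 = -1399.4
Primary income: -120.9 + 469.3 = 348.4
Secondary income: 196.3 - 152.1 = 44.2
Current account = (-1273.5) + (-1399.4) + 348.4 + 44.2 = -2280.3
(Excluded from the current account — financial account: increase in resident deposits held at foreign banks 407.7, acquisition of a foreign subsidiary by a resident firm (outward FDI) 886.7.)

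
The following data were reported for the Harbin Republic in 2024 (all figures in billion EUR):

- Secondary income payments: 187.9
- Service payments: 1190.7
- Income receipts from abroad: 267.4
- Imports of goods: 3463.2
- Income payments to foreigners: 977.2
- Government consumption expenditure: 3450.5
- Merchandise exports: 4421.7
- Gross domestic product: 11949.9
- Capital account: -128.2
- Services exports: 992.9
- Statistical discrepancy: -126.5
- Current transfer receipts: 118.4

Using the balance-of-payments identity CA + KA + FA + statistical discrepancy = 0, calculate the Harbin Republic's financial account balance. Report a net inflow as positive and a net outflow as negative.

273.3

Goods balance = 4421.7 - 3463.2 = 958.5
Services balance = 992.9 - 1190.7 = -197.8
Trade balance (goods + services) = 958.5 + (-197.8) = 760.7
Net primary income = 267.4 - 977.2 = -709.8
Net secondary income = 118.4 - 187.9 = -69.5
Current account = 760.7 + (-709.8) + (-69.5) = -18.6
Financial account = -(-18.6 + (-128.2) + (-126.5)) = 273.3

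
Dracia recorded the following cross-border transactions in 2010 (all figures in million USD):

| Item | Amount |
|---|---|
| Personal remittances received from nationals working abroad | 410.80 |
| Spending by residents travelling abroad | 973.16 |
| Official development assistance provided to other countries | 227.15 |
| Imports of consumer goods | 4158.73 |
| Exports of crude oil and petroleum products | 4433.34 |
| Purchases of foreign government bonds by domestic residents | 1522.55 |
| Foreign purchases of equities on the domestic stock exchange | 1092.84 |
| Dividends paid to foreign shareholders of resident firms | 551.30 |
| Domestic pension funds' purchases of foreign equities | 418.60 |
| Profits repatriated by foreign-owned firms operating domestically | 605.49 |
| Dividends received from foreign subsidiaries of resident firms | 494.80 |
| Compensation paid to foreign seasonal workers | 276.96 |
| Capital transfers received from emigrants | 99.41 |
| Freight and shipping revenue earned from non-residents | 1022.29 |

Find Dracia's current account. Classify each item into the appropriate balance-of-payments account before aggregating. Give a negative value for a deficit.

Goods: 4433.34 - 4158.73 = 274.61
Services: -973.16 + 1022.29 = 49.13
Primary income: -605.49 + 494.80 - 551.30 - 276.96 = -938.95
Secondary income: 410.80 - 227.15 = 183.65
Current account = 274.61 + 49.13 + (-938.95) + 183.65 = -431.56
(Excluded from the current account — financial account: purchases of foreign government bonds by domestic residents 1522.55, foreign purchases of equities on the domestic stock exchange 1092.84, domestic pension funds' purchases of foreign equities 418.60; capital account: capital transfers received from emigrants 99.41.)

-431.56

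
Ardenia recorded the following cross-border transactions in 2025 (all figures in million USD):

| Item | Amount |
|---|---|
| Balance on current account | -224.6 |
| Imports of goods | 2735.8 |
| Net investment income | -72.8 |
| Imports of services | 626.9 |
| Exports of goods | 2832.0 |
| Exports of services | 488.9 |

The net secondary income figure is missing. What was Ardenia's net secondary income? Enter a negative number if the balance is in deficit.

Current account = goods balance + services balance + net primary income + net secondary income
Sum of the known components = -114.6
Net secondary income = CA - (known components) = -224.6 - (-114.6) = -110.0

-110.0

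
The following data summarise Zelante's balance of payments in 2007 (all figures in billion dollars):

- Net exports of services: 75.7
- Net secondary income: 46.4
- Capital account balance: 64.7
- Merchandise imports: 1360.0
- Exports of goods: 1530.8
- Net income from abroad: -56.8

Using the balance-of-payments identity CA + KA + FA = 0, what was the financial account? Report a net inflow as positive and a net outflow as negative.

-300.8

Goods balance = 1530.8 - 1360.0 = 170.8
Services balance = 75.7
Trade balance (goods + services) = 170.8 + 75.7 = 246.5
Net primary income = -56.8
Net secondary income = 46.4
Current account = 246.5 + (-56.8) + 46.4 = 236.1
Financial account = -(236.1 + 64.7) = -300.8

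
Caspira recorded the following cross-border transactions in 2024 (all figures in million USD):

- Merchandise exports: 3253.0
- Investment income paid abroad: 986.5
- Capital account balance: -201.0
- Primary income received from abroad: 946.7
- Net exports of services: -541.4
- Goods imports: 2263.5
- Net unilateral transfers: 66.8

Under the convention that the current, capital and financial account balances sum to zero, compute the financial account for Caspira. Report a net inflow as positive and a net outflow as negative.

Goods balance = 3253.0 - 2263.5 = 989.5
Services balance = -541.4
Trade balance (goods + services) = 989.5 + (-541.4) = 448.1
Net primary income = 946.7 - 986.5 = -39.8
Net secondary income = 66.8
Current account = 448.1 + (-39.8) + 66.8 = 475.1
Financial account = -(475.1 + (-201.0)) = -274.1

-274.1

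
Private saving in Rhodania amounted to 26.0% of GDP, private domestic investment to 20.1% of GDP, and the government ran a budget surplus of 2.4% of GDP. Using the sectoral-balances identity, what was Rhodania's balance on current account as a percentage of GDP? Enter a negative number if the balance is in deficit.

By the sectoral-balances identity, CA = (S_private - I) + (T - G).
Private balance = 26.0 - 20.1 = 5.9
Government balance (T - G) = 2.4
CA = 5.9 + 2.4 = 8.3

8.3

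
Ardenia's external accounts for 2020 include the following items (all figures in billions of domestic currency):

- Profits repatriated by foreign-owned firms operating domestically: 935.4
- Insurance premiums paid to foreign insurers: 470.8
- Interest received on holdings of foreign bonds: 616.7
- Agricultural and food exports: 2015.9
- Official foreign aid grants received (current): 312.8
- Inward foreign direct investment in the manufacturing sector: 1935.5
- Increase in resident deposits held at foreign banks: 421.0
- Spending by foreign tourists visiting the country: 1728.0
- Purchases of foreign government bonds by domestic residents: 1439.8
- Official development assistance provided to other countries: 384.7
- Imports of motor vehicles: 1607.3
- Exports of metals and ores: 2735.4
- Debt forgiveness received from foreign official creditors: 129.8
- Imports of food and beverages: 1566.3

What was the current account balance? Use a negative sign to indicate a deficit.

Goods: 2015.9 - 1566.3 + 2735.4 - 1607.3 = 1577.7
Services: 1728.0 - 470.8 = 1257.2
Primary income: -935.4 + 616.7 = -318.7
Secondary income: -384.7 + 312.8 = -71.9
Current account = 1577.7 + 1257.2 + (-318.7) + (-71.9) = 2444.3
(Excluded from the current account — financial account: inward foreign direct investment in the manufacturing sector 1935.5, increase in resident deposits held at foreign banks 421.0, purchases of foreign government bonds by domestic residents 1439.8; capital account: debt forgiveness received from foreign official creditors 129.8.)

2444.3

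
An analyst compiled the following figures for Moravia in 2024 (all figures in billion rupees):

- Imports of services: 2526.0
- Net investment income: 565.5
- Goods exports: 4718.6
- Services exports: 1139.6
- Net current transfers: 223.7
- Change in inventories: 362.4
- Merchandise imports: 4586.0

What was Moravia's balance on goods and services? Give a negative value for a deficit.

Goods balance = 4718.6 - 4586.0 = 132.6
Services balance = 1139.6 - 2526.0 = -1386.4
Trade balance (goods + services) = 132.6 + (-1386.4) = -1253.8

-1253.8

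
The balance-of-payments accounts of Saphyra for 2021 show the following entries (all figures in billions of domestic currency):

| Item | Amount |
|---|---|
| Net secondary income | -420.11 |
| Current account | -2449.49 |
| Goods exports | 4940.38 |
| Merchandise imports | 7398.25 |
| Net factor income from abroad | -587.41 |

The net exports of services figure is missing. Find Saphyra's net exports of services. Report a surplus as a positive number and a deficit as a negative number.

1015.90

Current account = goods balance + services balance + net primary income + net secondary income
Sum of the known components = -3465.39
Net exports of services = CA - (known components) = -2449.49 - (-3465.39) = 1015.90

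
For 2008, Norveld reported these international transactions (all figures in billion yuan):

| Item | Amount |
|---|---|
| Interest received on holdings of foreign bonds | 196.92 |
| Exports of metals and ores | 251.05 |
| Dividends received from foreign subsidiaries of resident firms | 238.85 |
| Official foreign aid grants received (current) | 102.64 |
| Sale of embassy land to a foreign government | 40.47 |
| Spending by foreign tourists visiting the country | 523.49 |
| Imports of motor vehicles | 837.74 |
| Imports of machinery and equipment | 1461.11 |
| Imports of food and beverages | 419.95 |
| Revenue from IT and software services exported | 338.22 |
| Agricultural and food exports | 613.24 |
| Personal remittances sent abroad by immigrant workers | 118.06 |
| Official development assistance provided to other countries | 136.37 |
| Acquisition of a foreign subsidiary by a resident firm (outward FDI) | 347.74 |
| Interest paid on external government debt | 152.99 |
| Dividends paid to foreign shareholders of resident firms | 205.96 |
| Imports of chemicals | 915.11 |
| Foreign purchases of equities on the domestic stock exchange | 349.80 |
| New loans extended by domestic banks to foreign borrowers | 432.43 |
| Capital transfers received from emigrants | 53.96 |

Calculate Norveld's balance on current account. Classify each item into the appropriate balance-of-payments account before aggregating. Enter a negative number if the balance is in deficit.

-1982.88

Goods: -915.11 - 419.95 + 251.05 - 1461.11 + 613.24 - 837.74 = -2769.62
Services: 338.22 + 523.49 = 861.71
Primary income: 196.92 - 152.99 - 205.96 + 238.85 = 76.82
Secondary income: -118.06 - 136.37 + 102.64 = -151.79
Current account = (-2769.62) + 861.71 + 76.82 + (-151.79) = -1982.88
(Excluded from the current account — capital account: sale of embassy land to a foreign government 40.47, capital transfers received from emigrants 53.96; financial account: acquisition of a foreign subsidiary by a resident firm (outward FDI) 347.74, foreign purchases of equities on the domestic stock exchange 349.80, new loans extended by domestic banks to foreign borrowers 432.43.)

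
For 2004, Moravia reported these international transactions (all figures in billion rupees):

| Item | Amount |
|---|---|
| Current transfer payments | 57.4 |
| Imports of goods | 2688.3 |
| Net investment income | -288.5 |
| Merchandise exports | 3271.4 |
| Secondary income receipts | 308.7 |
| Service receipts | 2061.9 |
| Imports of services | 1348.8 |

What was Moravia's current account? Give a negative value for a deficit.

1259.0

Goods balance = 3271.4 - 2688.3 = 583.1
Services balance = 2061.9 - 1348.8 = 713.1
Trade balance (goods + services) = 583.1 + 713.1 = 1296.2
Net primary income = -288.5
Net secondary income = 308.7 - 57.4 = 251.3
Current account = 1296.2 + (-288.5) + 251.3 = 1259.0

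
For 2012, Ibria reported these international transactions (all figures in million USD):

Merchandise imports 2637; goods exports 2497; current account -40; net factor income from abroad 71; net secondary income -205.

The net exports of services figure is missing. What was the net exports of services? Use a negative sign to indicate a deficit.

234

Current account = goods balance + services balance + net primary income + net secondary income
Sum of the known components = -274
Net exports of services = CA - (known components) = -40 - (-274) = 234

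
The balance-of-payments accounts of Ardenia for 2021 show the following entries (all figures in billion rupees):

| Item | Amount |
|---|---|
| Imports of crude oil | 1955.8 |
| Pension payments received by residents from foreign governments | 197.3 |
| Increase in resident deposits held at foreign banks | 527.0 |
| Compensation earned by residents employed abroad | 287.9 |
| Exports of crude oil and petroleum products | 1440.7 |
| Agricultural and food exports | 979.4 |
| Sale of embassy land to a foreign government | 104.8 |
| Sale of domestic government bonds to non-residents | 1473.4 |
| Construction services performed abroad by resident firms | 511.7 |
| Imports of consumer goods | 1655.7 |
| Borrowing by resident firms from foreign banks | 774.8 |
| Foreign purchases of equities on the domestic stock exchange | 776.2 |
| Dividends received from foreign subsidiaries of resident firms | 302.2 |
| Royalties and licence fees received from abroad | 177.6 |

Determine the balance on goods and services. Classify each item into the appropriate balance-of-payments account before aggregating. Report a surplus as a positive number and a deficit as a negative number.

Goods: -1955.8 + 1440.7 - 1655.7 + 979.4 = -1191.4
Services: 177.6 + 511.7 = 689.3
Trade balance = -1191.4 + 689.3 = -502.1
(Excluded from the trade balance — secondary income: pension payments received by residents from foreign governments 197.3; financial account: increase in resident deposits held at foreign banks 527.0, sale of domestic government bonds to non-residents 1473.4, borrowing by resident firms from foreign banks 774.8, foreign purchases of equities on the domestic stock exchange 776.2; primary income: compensation earned by residents employed abroad 287.9, dividends received from foreign subsidiaries of resident firms 302.2; capital account: sale of embassy land to a foreign government 104.8.)

-502.1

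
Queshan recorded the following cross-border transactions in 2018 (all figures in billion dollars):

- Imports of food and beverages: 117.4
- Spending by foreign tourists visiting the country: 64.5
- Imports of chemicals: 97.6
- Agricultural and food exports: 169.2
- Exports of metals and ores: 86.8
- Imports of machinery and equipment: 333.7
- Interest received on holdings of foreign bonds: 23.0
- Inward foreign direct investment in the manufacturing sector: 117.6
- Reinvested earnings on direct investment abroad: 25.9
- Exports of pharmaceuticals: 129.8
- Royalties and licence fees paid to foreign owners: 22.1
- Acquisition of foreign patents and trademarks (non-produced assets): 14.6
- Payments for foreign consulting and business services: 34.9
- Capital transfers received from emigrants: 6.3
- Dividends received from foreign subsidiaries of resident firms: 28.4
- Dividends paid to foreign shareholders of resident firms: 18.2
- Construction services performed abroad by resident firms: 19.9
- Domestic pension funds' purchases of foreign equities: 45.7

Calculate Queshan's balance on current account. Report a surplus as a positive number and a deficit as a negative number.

-76.4

Goods: 169.2 - 117.4 + 86.8 + 129.8 - 97.6 - 333.7 = -162.9
Services: -22.1 + 64.5 + 19.9 - 34.9 = 27.4
Primary income: -18.2 + 25.9 + 28.4 + 23.0 = 59.1
Current account = (-162.9) + 27.4 + 59.1 = -76.4
(Excluded from the current account — financial account: inward foreign direct investment in the manufacturing sector 117.6, domestic pension funds' purchases of foreign equities 45.7; capital account: acquisition of foreign patents and trademarks (non-produced assets) 14.6, capital transfers received from emigrants 6.3.)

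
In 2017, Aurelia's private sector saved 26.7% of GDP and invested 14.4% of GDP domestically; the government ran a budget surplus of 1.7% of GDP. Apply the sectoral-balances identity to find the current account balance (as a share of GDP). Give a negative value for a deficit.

By the sectoral-balances identity, CA = (S_private - I) + (T - G).
Private balance = 26.7 - 14.4 = 12.3
Government balance (T - G) = 1.7
CA = 12.3 + 1.7 = 14.0

14.0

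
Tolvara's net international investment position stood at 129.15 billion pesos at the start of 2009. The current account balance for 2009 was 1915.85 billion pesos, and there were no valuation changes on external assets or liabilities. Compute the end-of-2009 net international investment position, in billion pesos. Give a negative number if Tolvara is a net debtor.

With no valuation effects, change in NIIP = current account = 1915.85
End-of-year NIIP = 129.15 + 1915.85 = 2045.00

2045.00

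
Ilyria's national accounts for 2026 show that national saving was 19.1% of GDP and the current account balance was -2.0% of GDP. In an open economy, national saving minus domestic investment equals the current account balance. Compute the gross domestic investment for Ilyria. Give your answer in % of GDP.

21.1

I = S - CA = 19.1 - (-2.0) = 21.1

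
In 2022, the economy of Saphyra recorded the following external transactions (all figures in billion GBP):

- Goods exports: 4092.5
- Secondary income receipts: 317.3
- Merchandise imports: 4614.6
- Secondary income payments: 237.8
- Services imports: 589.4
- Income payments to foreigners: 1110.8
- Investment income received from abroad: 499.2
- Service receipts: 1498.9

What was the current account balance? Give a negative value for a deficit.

Goods balance = 4092.5 - 4614.6 = -522.1
Services balance = 1498.9 - 589.4 = 909.5
Trade balance (goods + services) = -522.1 + 909.5 = 387.4
Net primary income = 499.2 - 1110.8 = -611.6
Net secondary income = 317.3 - 237.8 = 79.5
Current account = 387.4 + (-611.6) + 79.5 = -144.7

-144.7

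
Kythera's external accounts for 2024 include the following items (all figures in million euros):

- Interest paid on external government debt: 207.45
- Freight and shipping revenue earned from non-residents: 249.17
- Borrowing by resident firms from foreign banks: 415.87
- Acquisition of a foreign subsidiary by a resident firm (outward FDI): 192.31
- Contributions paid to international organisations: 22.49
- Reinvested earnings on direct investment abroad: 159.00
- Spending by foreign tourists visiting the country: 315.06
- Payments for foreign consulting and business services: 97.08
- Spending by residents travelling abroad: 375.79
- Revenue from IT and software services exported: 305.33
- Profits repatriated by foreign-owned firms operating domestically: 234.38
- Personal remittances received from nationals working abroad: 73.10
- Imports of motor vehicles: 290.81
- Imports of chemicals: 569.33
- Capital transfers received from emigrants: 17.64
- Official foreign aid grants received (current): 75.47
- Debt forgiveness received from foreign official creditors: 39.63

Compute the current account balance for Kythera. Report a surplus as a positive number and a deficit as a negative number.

Goods: -290.81 - 569.33 = -860.14
Services: -97.08 + 315.06 + 305.33 - 375.79 + 249.17 = 396.69
Primary income: -234.38 - 207.45 + 159.00 = -282.83
Secondary income: -22.49 + 73.10 + 75.47 = 126.08
Current account = (-860.14) + 396.69 + (-282.83) + 126.08 = -620.20
(Excluded from the current account — financial account: borrowing by resident firms from foreign banks 415.87, acquisition of a foreign subsidiary by a resident firm (outward FDI) 192.31; capital account: capital transfers received from emigrants 17.64, debt forgiveness received from foreign official creditors 39.63.)

-620.20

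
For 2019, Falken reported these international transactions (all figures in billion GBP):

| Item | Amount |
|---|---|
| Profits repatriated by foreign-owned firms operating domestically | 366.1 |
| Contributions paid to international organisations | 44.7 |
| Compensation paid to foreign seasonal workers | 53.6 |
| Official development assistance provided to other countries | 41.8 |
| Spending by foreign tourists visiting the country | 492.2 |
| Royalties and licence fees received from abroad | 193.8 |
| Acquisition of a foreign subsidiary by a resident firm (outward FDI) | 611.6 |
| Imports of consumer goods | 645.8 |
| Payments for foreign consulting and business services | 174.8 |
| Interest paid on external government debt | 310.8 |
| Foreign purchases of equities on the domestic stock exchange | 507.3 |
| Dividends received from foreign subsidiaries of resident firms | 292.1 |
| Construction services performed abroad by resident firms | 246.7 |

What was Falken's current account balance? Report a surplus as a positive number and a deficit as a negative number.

Goods: -645.8
Services: -174.8 + 246.7 + 193.8 + 492.2 = 757.9
Primary income: -53.6 + 292.1 - 366.1 - 310.8 = -438.4
Secondary income: -41.8 - 44.7 = -86.5
Current account = (-645.8) + 757.9 + (-438.4) + (-86.5) = -412.8
(Excluded from the current account — financial account: acquisition of a foreign subsidiary by a resident firm (outward FDI) 611.6, foreign purchases of equities on the domestic stock exchange 507.3.)

-412.8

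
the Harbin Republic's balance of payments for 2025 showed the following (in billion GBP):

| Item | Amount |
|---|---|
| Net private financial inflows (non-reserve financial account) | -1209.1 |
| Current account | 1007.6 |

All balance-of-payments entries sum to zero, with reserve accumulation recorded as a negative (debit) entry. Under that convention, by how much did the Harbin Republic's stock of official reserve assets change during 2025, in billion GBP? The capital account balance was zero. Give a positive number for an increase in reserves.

Official reserve transactions balance = -(1007.6 + (-1209.1)) = 201.5
An accumulation of reserves is recorded as a debit (negative entry), so the change in the stock of reserves is the negative of that balance.
Change in official reserves = -(201.5) = -201.5

-201.5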